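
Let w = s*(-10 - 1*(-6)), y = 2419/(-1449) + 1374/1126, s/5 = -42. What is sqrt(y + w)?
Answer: sqrt(62080905397378)/271929 ≈ 28.975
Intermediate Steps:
s = -210 (s = 5*(-42) = -210)
y = -366434/815787 (y = 2419*(-1/1449) + 1374*(1/1126) = -2419/1449 + 687/563 = -366434/815787 ≈ -0.44918)
w = 840 (w = -210*(-10 - 1*(-6)) = -210*(-10 + 6) = -210*(-4) = 840)
sqrt(y + w) = sqrt(-366434/815787 + 840) = sqrt(684894646/815787) = sqrt(62080905397378)/271929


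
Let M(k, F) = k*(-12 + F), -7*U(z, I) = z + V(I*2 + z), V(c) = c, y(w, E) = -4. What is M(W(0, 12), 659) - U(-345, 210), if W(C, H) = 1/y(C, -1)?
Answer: -5609/28 ≈ -200.32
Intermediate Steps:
W(C, H) = -¼ (W(C, H) = 1/(-4) = -¼)
U(z, I) = -2*I/7 - 2*z/7 (U(z, I) = -(z + (I*2 + z))/7 = -(z + (2*I + z))/7 = -(z + (z + 2*I))/7 = -(2*I + 2*z)/7 = -2*I/7 - 2*z/7)
M(W(0, 12), 659) - U(-345, 210) = -(-12 + 659)/4 - (-2/7*210 - 2/7*(-345)) = -¼*647 - (-60 + 690/7) = -647/4 - 1*270/7 = -647/4 - 270/7 = -5609/28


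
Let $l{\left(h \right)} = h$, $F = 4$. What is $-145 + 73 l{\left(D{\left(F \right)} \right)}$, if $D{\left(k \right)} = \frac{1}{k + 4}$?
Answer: $- \frac{1087}{8} \approx -135.88$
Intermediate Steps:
$D{\left(k \right)} = \frac{1}{4 + k}$
$-145 + 73 l{\left(D{\left(F \right)} \right)} = -145 + \frac{73}{4 + 4} = -145 + \frac{73}{8} = - \frac{1087}{8}$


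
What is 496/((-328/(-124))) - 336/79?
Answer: 593576/3239 ≈ 183.26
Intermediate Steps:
496/((-328/(-124))) - 336/79 = 496/((-328*(-1/124))) - 336*1/79 = 496/(82/31) - 336/79 = 496*(31/82) - 336/79 = 7688/41 - 336/79 = 593576/3239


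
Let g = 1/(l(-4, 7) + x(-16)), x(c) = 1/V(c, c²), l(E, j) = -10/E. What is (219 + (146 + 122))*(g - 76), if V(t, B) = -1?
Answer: -110062/3 ≈ -36687.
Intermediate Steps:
x(c) = -1 (x(c) = 1/(-1) = -1)
g = ⅔ (g = 1/(-10/(-4) - 1) = 1/(-10*(-¼) - 1) = 1/(5/2 - 1) = 1/(3/2) = ⅔ ≈ 0.66667)
(219 + (146 + 122))*(g - 76) = (219 + (146 + 122))*(⅔ - 76) = (219 + 268)*(-226/3) = 487*(-226/3) = -110062/3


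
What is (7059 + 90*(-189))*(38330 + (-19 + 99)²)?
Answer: -445108230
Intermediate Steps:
(7059 + 90*(-189))*(38330 + (-19 + 99)²) = (7059 - 17010)*(38330 + 80²) = -9951*(38330 + 6400) = -9951*44730 = -445108230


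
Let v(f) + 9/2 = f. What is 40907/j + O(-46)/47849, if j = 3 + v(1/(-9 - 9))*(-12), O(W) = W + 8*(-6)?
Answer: 5872060867/8277877 ≈ 709.37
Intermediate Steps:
O(W) = -48 + W (O(W) = W - 48 = -48 + W)
v(f) = -9/2 + f
j = 173/3 (j = 3 + (-9/2 + 1/(-9 - 9))*(-12) = 3 + (-9/2 + 1/(-18))*(-12) = 3 + (-9/2 - 1/18)*(-12) = 3 - 41/9*(-12) = 3 + 164/3 = 173/3 ≈ 57.667)
40907/j + O(-46)/47849 = 40907/(173/3) + (-48 - 46)/47849 = 40907*(3/173) - 94*1/47849 = 122721/173 - 94/47849 = 5872060867/8277877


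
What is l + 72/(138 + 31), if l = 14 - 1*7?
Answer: 1255/169 ≈ 7.4260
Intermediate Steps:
l = 7 (l = 14 - 7 = 7)
l + 72/(138 + 31) = 7 + 72/(138 + 31) = 7 + 72/169 = 1255/169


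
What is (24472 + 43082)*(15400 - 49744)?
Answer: -2320074576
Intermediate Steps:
(24472 + 43082)*(15400 - 49744) = 67554*(-34344) = -2320074576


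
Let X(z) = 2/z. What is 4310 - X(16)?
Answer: 34479/8 ≈ 4309.9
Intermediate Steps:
4310 - X(16) = 4310 - 2/16 = 4310 - 1*⅛ = 4310 - ⅛ = 34479/8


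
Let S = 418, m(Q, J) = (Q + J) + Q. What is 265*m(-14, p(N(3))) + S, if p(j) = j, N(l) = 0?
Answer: -7002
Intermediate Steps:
m(Q, J) = J + 2*Q (m(Q, J) = (J + Q) + Q = J + 2*Q)
265*m(-14, p(N(3))) + S = 265*(0 + 2*(-14)) + 418 = 265*(0 - 28) + 418 = 265*(-28) + 418 = -7420 + 418 = -7002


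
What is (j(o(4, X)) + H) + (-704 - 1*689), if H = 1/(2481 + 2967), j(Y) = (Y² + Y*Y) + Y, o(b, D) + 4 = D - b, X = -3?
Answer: -6330575/5448 ≈ -1162.0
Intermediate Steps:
o(b, D) = -4 + D - b (o(b, D) = -4 + (D - b) = -4 + D - b)
j(Y) = Y + 2*Y² (j(Y) = (Y² + Y²) + Y = 2*Y² + Y = Y + 2*Y²)
H = 1/5448 ≈ 0.00018355
(j(o(4, X)) + H) + (-704 - 1*689) = ((-4 - 3 - 1*4)*(1 + 2*(-4 - 3 - 1*4)) + 1/5448) + (-704 - 1*689) = ((-4 - 3 - 4)*(1 + 2*(-4 - 3 - 4)) + 1/5448) + (-704 - 689) = (-11*(1 + 2*(-11)) + 1/5448) - 1393 = (-11*(1 - 22) + 1/5448) - 1393 = (-11*(-21) + 1/5448) - 1393 = (231 + 1/5448) - 1393 = 1258489/5448 - 1393 = -6330575/5448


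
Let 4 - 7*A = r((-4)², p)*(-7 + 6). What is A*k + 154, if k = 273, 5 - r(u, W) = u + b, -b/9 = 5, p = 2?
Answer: 1636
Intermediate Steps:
b = -45 (b = -9*5 = -45)
r(u, W) = 50 - u (r(u, W) = 5 - (u - 45) = 5 - (-45 + u) = 5 + (45 - u) = 50 - u)
A = 38/7 (A = 4/7 - (50 - 1*(-4)²)*(-7 + 6)/7 = 4/7 - (50 - 1*16)*(-1)/7 = 4/7 - (50 - 16)*(-1)/7 = 4/7 - 34*(-1)/7 = 4/7 - ⅐*(-34) = 4/7 + 34/7 = 38/7 ≈ 5.4286)
A*k + 154 = (38/7)*273 + 154 = 1482 + 154 = 1636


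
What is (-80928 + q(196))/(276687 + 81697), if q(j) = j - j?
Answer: -5058/22399 ≈ -0.22581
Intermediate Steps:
q(j) = 0
(-80928 + q(196))/(276687 + 81697) = (-80928 + 0)/(276687 + 81697) = -80928/358384 = -80928*1/358384 = -5058/22399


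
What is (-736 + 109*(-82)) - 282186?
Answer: -291860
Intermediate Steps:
(-736 + 109*(-82)) - 282186 = (-736 - 8938) - 282186 = -9674 - 282186 = -291860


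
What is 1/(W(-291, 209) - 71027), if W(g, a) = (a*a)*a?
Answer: 1/9058302 ≈ 1.1040e-7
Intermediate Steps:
W(g, a) = a³ (W(g, a) = a²*a = a³)
1/(W(-291, 209) - 71027) = 1/(209³ - 71027) = 1/(9129329 - 71027) = 1/9058302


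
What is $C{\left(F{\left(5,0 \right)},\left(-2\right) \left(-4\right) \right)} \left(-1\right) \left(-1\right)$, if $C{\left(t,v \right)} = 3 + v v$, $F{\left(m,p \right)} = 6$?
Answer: $67$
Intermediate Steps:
$C{\left(t,v \right)} = 3 + v^{2}$
$C{\left(F{\left(5,0 \right)},\left(-2\right) \left(-4\right) \right)} \left(-1\right) \left(-1\right) = \left(3 + \left(\left(-2\right) \left(-4\right)\right)^{2}\right) \left(-1\right) \left(-1\right) = \left(3 + 8^{2}\right) \left(-1\right) \left(-1\right) = \left(3 + 64\right) \left(-1\right) \left(-1\right) = 67 \left(-1\right) \left(-1\right) = \left(-67\right) \left(-1\right) = 67$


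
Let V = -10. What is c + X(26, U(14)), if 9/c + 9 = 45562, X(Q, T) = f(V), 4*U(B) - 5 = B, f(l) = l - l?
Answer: 9/45553 ≈ 0.00019757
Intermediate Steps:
f(l) = 0
U(B) = 5/4 + B/4
X(Q, T) = 0
c = 9/45553 (c = 9/(-9 + 45562) = 9/45553 ≈ 0.00019757)
c + X(26, U(14)) = 9/45553 + 0 = 9/45553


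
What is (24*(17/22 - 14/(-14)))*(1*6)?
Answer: 2808/11 ≈ 255.27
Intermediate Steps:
(24*(17/22 - 14/(-14)))*(1*6) = (24*(17*(1/22) - 14*(-1/14)))*6 = (24*(17/22 + 1))*6 = (24*(39/22))*6 = (468/11)*6 = 2808/11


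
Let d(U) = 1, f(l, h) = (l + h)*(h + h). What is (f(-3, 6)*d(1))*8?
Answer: 288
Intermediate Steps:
f(l, h) = 2*h*(h + l) (f(l, h) = (h + l)*(2*h) = 2*h*(h + l))
(f(-3, 6)*d(1))*8 = ((2*6*(6 - 3))*1)*8 = ((2*6*3)*1)*8 = (36*1)*8 = 36*8 = 288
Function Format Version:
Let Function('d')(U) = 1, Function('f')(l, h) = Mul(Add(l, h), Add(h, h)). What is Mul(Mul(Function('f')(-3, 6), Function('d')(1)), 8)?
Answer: 288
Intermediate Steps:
Function('f')(l, h) = Mul(2, h, Add(h, l)) (Function('f')(l, h) = Mul(Add(h, l), Mul(2, h)) = Mul(2, h, Add(h, l)))
Mul(Mul(Function('f')(-3, 6), Function('d')(1)), 8) = Mul(Mul(Mul(2, 6, Add(6, -3)), 1), 8) = Mul(Mul(Mul(2, 6, 3), 1), 8) = Mul(Mul(36, 1), 8) = Mul(36, 8) = 288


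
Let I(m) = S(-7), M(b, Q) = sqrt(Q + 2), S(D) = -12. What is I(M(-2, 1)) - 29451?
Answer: -29463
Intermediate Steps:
M(b, Q) = sqrt(2 + Q)
I(m) = -12
I(M(-2, 1)) - 29451 = -12 - 29451 = -29463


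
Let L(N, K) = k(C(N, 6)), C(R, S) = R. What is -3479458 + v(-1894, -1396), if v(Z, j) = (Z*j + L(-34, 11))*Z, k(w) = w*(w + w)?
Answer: -5015639842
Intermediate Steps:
k(w) = 2*w² (k(w) = w*(2*w) = 2*w²)
L(N, K) = 2*N²
v(Z, j) = Z*(2312 + Z*j) (v(Z, j) = (Z*j + 2*(-34)²)*Z = (Z*j + 2*1156)*Z = (Z*j + 2312)*Z = (2312 + Z*j)*Z = Z*(2312 + Z*j))
-3479458 + v(-1894, -1396) = -3479458 - 1894*(2312 - 1894*(-1396)) = -3479458 - 1894*(2312 + 2644024) = -3479458 - 1894*2646336 = -3479458 - 5012160384 = -5015639842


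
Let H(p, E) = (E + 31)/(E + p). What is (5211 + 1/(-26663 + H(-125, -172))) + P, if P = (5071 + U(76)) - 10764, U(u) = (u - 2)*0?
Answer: -1272282479/2639590 ≈ -482.00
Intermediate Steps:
U(u) = 0 (U(u) = (-2 + u)*0 = 0)
H(p, E) = (31 + E)/(E + p)
P = -5693 (P = (5071 + 0) - 10764 = 5071 - 10764 = -5693)
(5211 + 1/(-26663 + H(-125, -172))) + P = (5211 + 1/(-26663 + (31 - 172)/(-172 - 125))) - 5693 = (5211 + 1/(-26663 - 141/(-297))) - 5693 = (5211 + 1/(-26663 - 1/297*(-141))) - 5693 = (5211 + 1/(-26663 + 47/99)) - 5693 = (5211 + 1/(-2639590/99)) - 5693 = (5211 - 99/2639590) - 5693 = 13754903391/2639590 - 5693 = -1272282479/2639590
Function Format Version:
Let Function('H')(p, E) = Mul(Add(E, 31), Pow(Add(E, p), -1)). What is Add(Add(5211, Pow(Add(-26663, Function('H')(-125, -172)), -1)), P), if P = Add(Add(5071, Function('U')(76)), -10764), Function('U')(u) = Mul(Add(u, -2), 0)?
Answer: Rational(-1272282479, 2639590) ≈ -482.00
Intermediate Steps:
Function('U')(u) = 0 (Function('U')(u) = Mul(Add(-2, u), 0) = 0)
Function('H')(p, E) = Mul(Pow(Add(E, p), -1), Add(31, E)) (Function('H')(p, E) = Mul(Add(31, E), Pow(Add(E, p), -1)) = Mul(Pow(Add(E, p), -1), Add(31, E)))
P = -5693 (P = Add(Add(5071, 0), -10764) = Add(5071, -10764) = -5693)
Add(Add(5211, Pow(Add(-26663, Function('H')(-125, -172)), -1)), P) = Add(Add(5211, Pow(Add(-26663, Mul(Pow(Add(-172, -125), -1), Add(31, -172))), -1)), -5693) = Add(Add(5211, Pow(Add(-26663, Mul(Pow(-297, -1), -141)), -1)), -5693) = Add(Add(5211, Pow(Add(-26663, Mul(Rational(-1, 297), -141)), -1)), -5693) = Add(Add(5211, Pow(Add(-26663, Rational(47, 99)), -1)), -5693) = Add(Add(5211, Pow(Rational(-2639590, 99), -1)), -5693) = Add(Add(5211, Rational(-99, 2639590)), -5693) = Add(Rational(13754903391, 2639590), -5693) = Rational(-1272282479, 2639590)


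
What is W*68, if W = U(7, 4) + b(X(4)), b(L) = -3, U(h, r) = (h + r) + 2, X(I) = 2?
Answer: 680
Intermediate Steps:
U(h, r) = 2 + h + r
W = 10 (W = (2 + 7 + 4) - 3 = 13 - 3 = 10)
W*68 = 10*68 = 680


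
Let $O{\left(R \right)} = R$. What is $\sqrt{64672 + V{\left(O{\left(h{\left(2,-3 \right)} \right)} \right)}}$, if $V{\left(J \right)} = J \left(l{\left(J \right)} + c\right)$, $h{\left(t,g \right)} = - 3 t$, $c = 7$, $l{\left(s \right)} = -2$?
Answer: $\sqrt{64642} \approx 254.25$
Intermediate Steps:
$V{\left(J \right)} = 5 J$ ($V{\left(J \right)} = J \left(-2 + 7\right) = J 5 = 5 J$)
$\sqrt{64672 + V{\left(O{\left(h{\left(2,-3 \right)} \right)} \right)}} = \sqrt{64672 + 5 \left(\left(-3\right) 2\right)} = \sqrt{64672 + 5 \left(-6\right)} = \sqrt{64672 - 30} = \sqrt{64642}$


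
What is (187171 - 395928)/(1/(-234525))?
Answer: 48958735425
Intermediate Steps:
(187171 - 395928)/(1/(-234525)) = -208757/(-1/234525) = -208757*(-234525) = 48958735425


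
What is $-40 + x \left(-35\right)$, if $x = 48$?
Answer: $-1720$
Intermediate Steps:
$-40 + x \left(-35\right) = -40 + 48 \left(-35\right) = -40 - 1680 = -1720$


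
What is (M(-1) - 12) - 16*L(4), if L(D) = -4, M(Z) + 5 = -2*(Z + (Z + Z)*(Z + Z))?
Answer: 41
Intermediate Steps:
M(Z) = -5 - 8*Z**2 - 2*Z (M(Z) = -5 - 2*(Z + (Z + Z)*(Z + Z)) = -5 - 2*(Z + (2*Z)*(2*Z)) = -5 - 2*(Z + 4*Z**2) = -5 + (-8*Z**2 - 2*Z) = -5 - 8*Z**2 - 2*Z)
(M(-1) - 12) - 16*L(4) = ((-5 - 8*(-1)**2 - 2*(-1)) - 12) - 16*(-4) = ((-5 - 8*1 + 2) - 12) + 64 = ((-5 - 8 + 2) - 12) + 64 = (-11 - 12) + 64 = -23 + 64 = 41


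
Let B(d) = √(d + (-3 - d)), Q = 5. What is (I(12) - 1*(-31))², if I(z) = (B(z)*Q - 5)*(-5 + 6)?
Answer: 601 + 260*I*√3 ≈ 601.0 + 450.33*I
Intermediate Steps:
B(d) = I*√3 (B(d) = √(-3) = I*√3)
I(z) = -5 + 5*I*√3 (I(z) = ((I*√3)*5 - 5)*(-5 + 6) = (5*I*√3 - 5)*1 = (-5 + 5*I*√3)*1 = -5 + 5*I*√3)
(I(12) - 1*(-31))² = ((-5 + 5*I*√3) - 1*(-31))² = ((-5 + 5*I*√3) + 31)² = (26 + 5*I*√3)²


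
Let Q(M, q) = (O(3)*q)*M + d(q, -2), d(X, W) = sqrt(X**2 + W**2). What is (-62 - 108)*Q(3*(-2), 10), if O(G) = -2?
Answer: -20400 - 340*sqrt(26) ≈ -22134.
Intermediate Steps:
d(X, W) = sqrt(W**2 + X**2)
Q(M, q) = sqrt(4 + q**2) - 2*M*q (Q(M, q) = (-2*q)*M + sqrt((-2)**2 + q**2) = -2*M*q + sqrt(4 + q**2) = sqrt(4 + q**2) - 2*M*q)
(-62 - 108)*Q(3*(-2), 10) = (-62 - 108)*(sqrt(4 + 10**2) - 2*3*(-2)*10) = -170*(sqrt(4 + 100) - 2*(-6)*10) = -170*(sqrt(104) + 120) = -170*(2*sqrt(26) + 120) = -170*(120 + 2*sqrt(26)) = -20400 - 340*sqrt(26)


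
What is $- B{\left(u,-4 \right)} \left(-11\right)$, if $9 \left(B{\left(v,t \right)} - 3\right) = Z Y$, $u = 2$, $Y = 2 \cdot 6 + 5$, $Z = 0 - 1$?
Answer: $\frac{110}{9} \approx 12.222$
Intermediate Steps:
$Z = -1$
$Y = 17$ ($Y = 12 + 5 = 17$)
$B{\left(v,t \right)} = \frac{10}{9}$ ($B{\left(v,t \right)} = 3 + \frac{\left(-1\right) 17}{9} = 3 + \frac{1}{9} \left(-17\right) = 3 - \frac{17}{9} = \frac{10}{9}$)
$- B{\left(u,-4 \right)} \left(-11\right) = \left(-1\right) \frac{10}{9} \left(-11\right) = \left(- \frac{10}{9}\right) \left(-11\right) = \frac{110}{9}$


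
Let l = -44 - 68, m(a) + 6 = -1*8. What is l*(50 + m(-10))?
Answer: -4032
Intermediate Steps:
m(a) = -14 (m(a) = -6 - 1*8 = -6 - 8 = -14)
l = -112
l*(50 + m(-10)) = -112*(50 - 14) = -112*36 = -4032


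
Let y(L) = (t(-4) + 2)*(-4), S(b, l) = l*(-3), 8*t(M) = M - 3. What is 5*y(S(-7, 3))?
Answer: -45/2 ≈ -22.500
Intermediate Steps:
t(M) = -3/8 + M/8 (t(M) = (M - 3)/8 = (-3 + M)/8 = -3/8 + M/8)
S(b, l) = -3*l
y(L) = -9/2 (y(L) = ((-3/8 + (1/8)*(-4)) + 2)*(-4) = ((-3/8 - 1/2) + 2)*(-4) = (-7/8 + 2)*(-4) = (9/8)*(-4) = -9/2)
5*y(S(-7, 3)) = 5*(-9/2) = -45/2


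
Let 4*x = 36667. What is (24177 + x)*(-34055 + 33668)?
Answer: -51616125/4 ≈ -1.2904e+7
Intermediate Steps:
x = 36667/4 (x = (¼)*36667 = 36667/4 ≈ 9166.8)
(24177 + x)*(-34055 + 33668) = (24177 + 36667/4)*(-34055 + 33668) = (133375/4)*(-387) = -51616125/4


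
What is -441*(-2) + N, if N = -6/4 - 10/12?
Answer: 2639/3 ≈ 879.67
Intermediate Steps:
N = -7/3 (N = -6*1/4 - 10*1/12 = -3/2 - 5/6 = -7/3 ≈ -2.3333)
-441*(-2) + N = -441*(-2) - 7/3 = -49*(-18) - 7/3 = 882 - 7/3 = 2639/3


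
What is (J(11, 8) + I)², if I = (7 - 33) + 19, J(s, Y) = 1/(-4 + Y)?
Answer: 729/16 ≈ 45.563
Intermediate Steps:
I = -7 (I = -26 + 19 = -7)
(J(11, 8) + I)² = (1/(-4 + 8) - 7)² = (1/4 - 7)² = (¼ - 7)² = (-27/4)² = 729/16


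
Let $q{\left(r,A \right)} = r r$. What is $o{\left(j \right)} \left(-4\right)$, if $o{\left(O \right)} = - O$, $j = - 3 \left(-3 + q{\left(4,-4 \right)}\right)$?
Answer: $-156$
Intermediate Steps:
$q{\left(r,A \right)} = r^{2}$
$j = -39$ ($j = - 3 \left(-3 + 4^{2}\right) = - 3 \left(-3 + 16\right) = \left(-3\right) 13 = -39$)
$o{\left(j \right)} \left(-4\right) = \left(-1\right) \left(-39\right) \left(-4\right) = 39 \left(-4\right) = -156$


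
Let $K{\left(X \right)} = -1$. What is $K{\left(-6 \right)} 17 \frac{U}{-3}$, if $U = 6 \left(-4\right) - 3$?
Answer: $-153$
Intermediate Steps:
$U = -27$ ($U = -24 - 3 = -27$)
$K{\left(-6 \right)} 17 \frac{U}{-3} = \left(-1\right) 17 \left(- \frac{27}{-3}\right) = - 17 \left(\left(-27\right) \left(- \frac{1}{3}\right)\right) = \left(-17\right) 9 = -153$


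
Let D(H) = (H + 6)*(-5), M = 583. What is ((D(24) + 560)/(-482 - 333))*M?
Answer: -47806/163 ≈ -293.29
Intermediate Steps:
D(H) = -30 - 5*H (D(H) = (6 + H)*(-5) = -30 - 5*H)
((D(24) + 560)/(-482 - 333))*M = (((-30 - 5*24) + 560)/(-482 - 333))*583 = (((-30 - 120) + 560)/(-815))*583 = ((-150 + 560)*(-1/815))*583 = (410*(-1/815))*583 = -82/163*583 = -47806/163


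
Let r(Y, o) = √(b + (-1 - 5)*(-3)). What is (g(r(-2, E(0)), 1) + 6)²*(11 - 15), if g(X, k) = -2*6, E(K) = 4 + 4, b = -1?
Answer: -144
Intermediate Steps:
E(K) = 8
r(Y, o) = √17 (r(Y, o) = √(-1 + (-1 - 5)*(-3)) = √(-1 - 6*(-3)) = √(-1 + 18) = √17)
g(X, k) = -12
(g(r(-2, E(0)), 1) + 6)²*(11 - 15) = (-12 + 6)²*(11 - 15) = (-6)²*(-4) = 36*(-4) = -144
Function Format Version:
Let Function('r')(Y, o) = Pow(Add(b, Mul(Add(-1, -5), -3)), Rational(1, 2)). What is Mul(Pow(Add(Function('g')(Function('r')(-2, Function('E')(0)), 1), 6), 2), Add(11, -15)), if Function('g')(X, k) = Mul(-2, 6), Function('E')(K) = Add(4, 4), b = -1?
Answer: -144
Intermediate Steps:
Function('E')(K) = 8
Function('r')(Y, o) = Pow(17, Rational(1, 2)) (Function('r')(Y, o) = Pow(Add(-1, Mul(Add(-1, -5), -3)), Rational(1, 2)) = Pow(Add(-1, Mul(-6, -3)), Rational(1, 2)) = Pow(Add(-1, 18), Rational(1, 2)) = Pow(17, Rational(1, 2)))
Function('g')(X, k) = -12
Mul(Pow(Add(Function('g')(Function('r')(-2, Function('E')(0)), 1), 6), 2), Add(11, -15)) = Mul(Pow(Add(-12, 6), 2), Add(11, -15)) = Mul(Pow(-6, 2), -4) = Mul(36, -4) = -144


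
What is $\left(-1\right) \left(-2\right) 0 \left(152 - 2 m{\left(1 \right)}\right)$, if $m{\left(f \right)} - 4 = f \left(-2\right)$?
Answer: $0$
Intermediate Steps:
$m{\left(f \right)} = 4 - 2 f$ ($m{\left(f \right)} = 4 + f \left(-2\right) = 4 - 2 f$)
$\left(-1\right) \left(-2\right) 0 \left(152 - 2 m{\left(1 \right)}\right) = \left(-1\right) \left(-2\right) 0 \left(152 - 2 \left(4 - 2\right)\right) = 2 \cdot 0 \left(152 - 2 \left(4 - 2\right)\right) = 0 \left(152 - 4\right) = 0 \cdot 148 = 0$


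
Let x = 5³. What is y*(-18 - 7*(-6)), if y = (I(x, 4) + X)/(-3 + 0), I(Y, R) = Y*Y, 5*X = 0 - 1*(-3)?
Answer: -625024/5 ≈ -1.2500e+5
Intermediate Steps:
x = 125
X = ⅗ (X = (0 - 1*(-3))/5 = (0 + 3)/5 = (⅕)*3 = ⅗ ≈ 0.60000)
I(Y, R) = Y²
y = -78128/15 (y = (125² + ⅗)/(-3 + 0) = (15625 + ⅗)/(-3) = (78128/5)*(-⅓) = -78128/15 ≈ -5208.5)
y*(-18 - 7*(-6)) = -78128*(-18 - 7*(-6))/15 = -78128*(-18 + 42)/15 = -78128/15*24 = -625024/5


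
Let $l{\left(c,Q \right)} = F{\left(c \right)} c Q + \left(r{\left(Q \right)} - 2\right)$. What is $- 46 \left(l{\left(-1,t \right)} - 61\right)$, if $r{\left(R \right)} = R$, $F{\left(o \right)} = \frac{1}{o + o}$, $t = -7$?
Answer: $3381$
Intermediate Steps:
$F{\left(o \right)} = \frac{1}{2 o}$
$l{\left(c,Q \right)} = -2 + \frac{3 Q}{2}$ ($l{\left(c,Q \right)} = \frac{1}{2 c} c Q + \left(Q - 2\right) = \frac{Q}{2} + \left(-2 + Q\right) = -2 + \frac{3 Q}{2}$)
$- 46 \left(l{\left(-1,t \right)} - 61\right) = - 46 \left(\left(-2 + \frac{3}{2} \left(-7\right)\right) - 61\right) = - 46 \left(\left(-2 - \frac{21}{2}\right) - 61\right) = - 46 \left(- \frac{25}{2} - 61\right) = \left(-46\right) \left(- \frac{147}{2}\right) = 3381$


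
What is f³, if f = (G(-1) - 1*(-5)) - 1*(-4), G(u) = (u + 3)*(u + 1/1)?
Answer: 729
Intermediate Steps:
G(u) = (1 + u)*(3 + u) (G(u) = (3 + u)*(u + 1) = (3 + u)*(1 + u) = (1 + u)*(3 + u))
f = 9 (f = ((3 + (-1)² + 4*(-1)) - 1*(-5)) - 1*(-4) = ((3 + 1 - 4) + 5) + 4 = (0 + 5) + 4 = 5 + 4 = 9)
f³ = 9³ = 729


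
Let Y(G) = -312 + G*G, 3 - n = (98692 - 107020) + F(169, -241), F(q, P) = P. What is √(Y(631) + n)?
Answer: √406421 ≈ 637.51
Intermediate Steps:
n = 8572 (n = 3 - ((98692 - 107020) - 241) = 3 - (-8328 - 241) = 3 - 1*(-8569) = 3 + 8569 = 8572)
Y(G) = -312 + G²
√(Y(631) + n) = √((-312 + 631²) + 8572) = √((-312 + 398161) + 8572) = √(397849 + 8572) = √406421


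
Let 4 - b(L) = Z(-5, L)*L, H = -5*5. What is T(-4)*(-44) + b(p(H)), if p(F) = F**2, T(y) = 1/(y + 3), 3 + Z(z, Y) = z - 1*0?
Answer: 5048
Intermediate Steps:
Z(z, Y) = -3 + z (Z(z, Y) = -3 + (z - 1*0) = -3 + (z + 0) = -3 + z)
T(y) = 1/(3 + y)
H = -25
b(L) = 4 + 8*L (b(L) = 4 - (-3 - 5)*L = 4 - (-8)*L = 4 + 8*L)
T(-4)*(-44) + b(p(H)) = -44/(3 - 4) + (4 + 8*(-25)**2) = -44/(-1) + (4 + 8*625) = -1*(-44) + (4 + 5000) = 44 + 5004 = 5048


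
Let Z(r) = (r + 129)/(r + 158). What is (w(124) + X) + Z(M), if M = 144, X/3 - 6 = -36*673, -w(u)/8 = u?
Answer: -22244443/302 ≈ -73657.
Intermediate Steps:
w(u) = -8*u
X = -72666 (X = 18 + 3*(-36*673) = 18 + 3*(-24228) = 18 - 72684 = -72666)
Z(r) = (129 + r)/(158 + r)
(w(124) + X) + Z(M) = (-8*124 - 72666) + (129 + 144)/(158 + 144) = (-992 - 72666) + 273/302 = -73658 + (1/302)*273 = -73658 + 273/302 = -22244443/302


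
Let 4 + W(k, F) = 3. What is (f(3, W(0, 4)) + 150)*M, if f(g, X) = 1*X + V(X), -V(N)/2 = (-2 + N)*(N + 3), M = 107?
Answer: 17227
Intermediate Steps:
W(k, F) = -1 (W(k, F) = -4 + 3 = -1)
V(N) = -2*(-2 + N)*(3 + N) (V(N) = -2*(-2 + N)*(N + 3) = -2*(-2 + N)*(3 + N))
f(g, X) = 12 - X - 2*X**2 (f(g, X) = 1*X + (12 - 2*X - 2*X**2) = X + (12 - 2*X - 2*X**2) = 12 - X - 2*X**2)
(f(3, W(0, 4)) + 150)*M = ((12 - 1*(-1) - 2*(-1)**2) + 150)*107 = ((12 + 1 - 2*1) + 150)*107 = ((12 + 1 - 2) + 150)*107 = (11 + 150)*107 = 161*107 = 17227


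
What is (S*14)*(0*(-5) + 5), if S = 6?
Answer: 420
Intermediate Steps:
(S*14)*(0*(-5) + 5) = (6*14)*(0*(-5) + 5) = 84*(0 + 5) = 84*5 = 420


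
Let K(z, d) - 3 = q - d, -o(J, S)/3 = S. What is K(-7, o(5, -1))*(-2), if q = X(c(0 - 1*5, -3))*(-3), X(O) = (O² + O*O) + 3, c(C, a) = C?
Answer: 318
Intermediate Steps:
o(J, S) = -3*S
X(O) = 3 + 2*O² (X(O) = (O² + O²) + 3 = 2*O² + 3 = 3 + 2*O²)
q = -159 (q = (3 + 2*(0 - 1*5)²)*(-3) = (3 + 2*(0 - 5)²)*(-3) = (3 + 2*(-5)²)*(-3) = (3 + 2*25)*(-3) = (3 + 50)*(-3) = 53*(-3) = -159)
K(z, d) = -156 - d (K(z, d) = 3 + (-159 - d) = -156 - d)
K(-7, o(5, -1))*(-2) = (-156 - (-3)*(-1))*(-2) = (-156 - 1*3)*(-2) = (-156 - 3)*(-2) = -159*(-2) = 318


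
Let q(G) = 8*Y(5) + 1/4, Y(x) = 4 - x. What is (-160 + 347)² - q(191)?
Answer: 139907/4 ≈ 34977.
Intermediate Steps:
q(G) = -31/4 (q(G) = 8*(4 - 1*5) + 1/4 = 8*(4 - 5) + ¼ = 8*(-1) + ¼ = -8 + ¼ = -31/4)
(-160 + 347)² - q(191) = (-160 + 347)² - 1*(-31/4) = 187² + 31/4 = 34969 + 31/4 = 139907/4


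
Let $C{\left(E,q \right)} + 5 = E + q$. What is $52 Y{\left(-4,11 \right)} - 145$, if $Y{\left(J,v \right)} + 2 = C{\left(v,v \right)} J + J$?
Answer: $-3993$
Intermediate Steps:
$C{\left(E,q \right)} = -5 + E + q$ ($C{\left(E,q \right)} = -5 + \left(E + q\right) = -5 + E + q$)
$Y{\left(J,v \right)} = -2 + J + J \left(-5 + 2 v\right)$ ($Y{\left(J,v \right)} = -2 + \left(\left(-5 + v + v\right) J + J\right) = -2 + \left(\left(-5 + 2 v\right) J + J\right) = -2 + \left(J \left(-5 + 2 v\right) + J\right) = -2 + \left(J + J \left(-5 + 2 v\right)\right) = -2 + J + J \left(-5 + 2 v\right)$)
$52 Y{\left(-4,11 \right)} - 145 = 52 \left(-2 - 4 - 4 \left(-5 + 2 \cdot 11\right)\right) - 145 = 52 \left(-2 - 4 - 4 \left(-5 + 22\right)\right) - 145 = 52 \left(-2 - 4 - 68\right) - 145 = 52 \left(-74\right) - 145 = -3848 - 145 = -3993$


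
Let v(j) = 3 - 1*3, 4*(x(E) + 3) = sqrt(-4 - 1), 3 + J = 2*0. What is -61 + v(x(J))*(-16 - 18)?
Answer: -61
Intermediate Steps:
J = -3 (J = -3 + 2*0 = -3 + 0 = -3)
x(E) = -3 + I*sqrt(5)/4 (x(E) = -3 + sqrt(-4 - 1)/4 = -3 + sqrt(-5)/4 = -3 + (I*sqrt(5))/4 = -3 + I*sqrt(5)/4)
v(j) = 0 (v(j) = 3 - 3 = 0)
-61 + v(x(J))*(-16 - 18) = -61 + 0*(-16 - 18) = -61 + 0*(-34) = -61 + 0 = -61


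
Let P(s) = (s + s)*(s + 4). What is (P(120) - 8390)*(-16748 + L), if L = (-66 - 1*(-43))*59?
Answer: -386903850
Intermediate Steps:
L = -1357 (L = (-66 + 43)*59 = -23*59 = -1357)
P(s) = 2*s*(4 + s) (P(s) = (2*s)*(4 + s) = 2*s*(4 + s))
(P(120) - 8390)*(-16748 + L) = (2*120*(4 + 120) - 8390)*(-16748 - 1357) = (2*120*124 - 8390)*(-18105) = (29760 - 8390)*(-18105) = 21370*(-18105) = -386903850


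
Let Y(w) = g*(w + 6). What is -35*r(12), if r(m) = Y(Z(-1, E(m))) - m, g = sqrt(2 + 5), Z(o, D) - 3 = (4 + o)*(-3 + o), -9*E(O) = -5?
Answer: 420 + 105*sqrt(7) ≈ 697.80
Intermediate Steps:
E(O) = 5/9 (E(O) = -1/9*(-5) = 5/9)
Z(o, D) = 3 + (-3 + o)*(4 + o) (Z(o, D) = 3 + (4 + o)*(-3 + o) = 3 + (-3 + o)*(4 + o))
g = sqrt(7) ≈ 2.6458
Y(w) = sqrt(7)*(6 + w) (Y(w) = sqrt(7)*(w + 6) = sqrt(7)*(6 + w))
r(m) = -m - 3*sqrt(7) (r(m) = sqrt(7)*(6 + (-9 - 1 + (-1)**2)) - m = sqrt(7)*(6 + (-9 - 1 + 1)) - m = sqrt(7)*(6 - 9) - m = sqrt(7)*(-3) - m = -3*sqrt(7) - m = -m - 3*sqrt(7))
-35*r(12) = -35*(-1*12 - 3*sqrt(7)) = -35*(-12 - 3*sqrt(7)) = 420 + 105*sqrt(7)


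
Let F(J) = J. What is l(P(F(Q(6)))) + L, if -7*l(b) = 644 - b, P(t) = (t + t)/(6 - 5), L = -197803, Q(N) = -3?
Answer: -1385271/7 ≈ -1.9790e+5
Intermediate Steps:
P(t) = 2*t (P(t) = (2*t)/1 = (2*t)*1 = 2*t)
l(b) = -92 + b/7 (l(b) = -(644 - b)/7 = -92 + b/7)
l(P(F(Q(6)))) + L = (-92 + (2*(-3))/7) - 197803 = (-92 + (1/7)*(-6)) - 197803 = (-92 - 6/7) - 197803 = -650/7 - 197803 = -1385271/7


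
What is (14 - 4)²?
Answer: 100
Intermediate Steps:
(14 - 4)² = 10² = 100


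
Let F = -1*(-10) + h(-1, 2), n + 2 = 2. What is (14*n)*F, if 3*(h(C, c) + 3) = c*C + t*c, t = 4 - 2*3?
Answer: 0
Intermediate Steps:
n = 0 (n = -2 + 2 = 0)
t = -2 (t = 4 - 6 = -2)
h(C, c) = -3 - 2*c/3 + C*c/3 (h(C, c) = -3 + (c*C - 2*c)/3 = -3 + (C*c - 2*c)/3 = -3 + (-2*c + C*c)/3 = -3 + (-2*c/3 + C*c/3) = -3 - 2*c/3 + C*c/3)
F = 5 (F = -1*(-10) + (-3 - 2/3*2 + (1/3)*(-1)*2) = 10 + (-3 - 4/3 - 2/3) = 10 - 5 = 5)
(14*n)*F = (14*0)*5 = 0*5 = 0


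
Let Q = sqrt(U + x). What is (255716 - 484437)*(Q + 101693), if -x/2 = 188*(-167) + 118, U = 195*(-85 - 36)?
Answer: -23259324653 - 2058489*sqrt(481) ≈ -2.3304e+10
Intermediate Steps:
U = -23595 (U = 195*(-121) = -23595)
x = 62556 (x = -2*(188*(-167) + 118) = -2*(-31396 + 118) = -2*(-31278) = 62556)
Q = 9*sqrt(481) (Q = sqrt(-23595 + 62556) = sqrt(38961) = 9*sqrt(481) ≈ 197.39)
(255716 - 484437)*(Q + 101693) = (255716 - 484437)*(9*sqrt(481) + 101693) = -228721*(101693 + 9*sqrt(481)) = -23259324653 - 2058489*sqrt(481)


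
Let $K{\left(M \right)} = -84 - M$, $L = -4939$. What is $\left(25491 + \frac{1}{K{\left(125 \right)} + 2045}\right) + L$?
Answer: $\frac{37733473}{1836} \approx 20552.0$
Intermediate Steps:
$\left(25491 + \frac{1}{K{\left(125 \right)} + 2045}\right) + L = \left(25491 + \frac{1}{\left(-84 - 125\right) + 2045}\right) - 4939 = \left(25491 + \frac{1}{-209 + 2045}\right) - 4939 = \left(25491 + \frac{1}{1836}\right) - 4939 = \frac{46801477}{1836} - 4939 = \frac{37733473}{1836}$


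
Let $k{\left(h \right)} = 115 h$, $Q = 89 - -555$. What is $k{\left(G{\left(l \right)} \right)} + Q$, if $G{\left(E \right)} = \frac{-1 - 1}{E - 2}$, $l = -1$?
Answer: $\frac{2162}{3} \approx 720.67$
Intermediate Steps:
$Q = 644$ ($Q = 89 + 555 = 644$)
$G{\left(E \right)} = - \frac{2}{-2 + E}$
$k{\left(G{\left(l \right)} \right)} + Q = 115 \left(- \frac{2}{-2 - 1}\right) + 644 = 115 \left(- \frac{2}{-3}\right) + 644 = 115 \left(\left(-2\right) \left(- \frac{1}{3}\right)\right) + 644 = 115 \cdot \frac{2}{3} + 644 = \frac{230}{3} + 644 = \frac{2162}{3}$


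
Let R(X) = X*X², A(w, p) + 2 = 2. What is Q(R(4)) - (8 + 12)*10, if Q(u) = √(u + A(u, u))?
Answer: -192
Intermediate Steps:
A(w, p) = 0 (A(w, p) = -2 + 2 = 0)
R(X) = X³
Q(u) = √u (Q(u) = √(u + 0) = √u)
Q(R(4)) - (8 + 12)*10 = √(4³) - (8 + 12)*10 = √64 - 20*10 = 8 - 1*200 = 8 - 200 = -192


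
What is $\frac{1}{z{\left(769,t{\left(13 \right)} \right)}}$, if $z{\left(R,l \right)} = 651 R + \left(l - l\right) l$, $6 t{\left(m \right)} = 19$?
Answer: $\frac{1}{500619} \approx 1.9975 \cdot 10^{-6}$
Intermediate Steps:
$t{\left(m \right)} = \frac{19}{6}$ ($t{\left(m \right)} = \frac{1}{6} \cdot 19 = \frac{19}{6}$)
$z{\left(R,l \right)} = 651 R$ ($z{\left(R,l \right)} = 651 R + 0 l = 651 R + 0 = 651 R$)
$\frac{1}{z{\left(769,t{\left(13 \right)} \right)}} = \frac{1}{651 \cdot 769} = \frac{1}{500619}$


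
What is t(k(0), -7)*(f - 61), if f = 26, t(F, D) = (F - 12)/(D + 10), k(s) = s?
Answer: 140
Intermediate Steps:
t(F, D) = (-12 + F)/(10 + D)
t(k(0), -7)*(f - 61) = ((-12 + 0)/(10 - 7))*(26 - 61) = (-12/3)*(-35) = ((⅓)*(-12))*(-35) = -4*(-35) = 140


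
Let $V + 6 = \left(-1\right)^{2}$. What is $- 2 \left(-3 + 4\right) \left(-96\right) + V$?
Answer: $187$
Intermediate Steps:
$V = -5$ ($V = -6 + \left(-1\right)^{2} = -6 + 1 = -5$)
$- 2 \left(-3 + 4\right) \left(-96\right) + V = - 2 \left(-3 + 4\right) \left(-96\right) - 5 = \left(-2\right) 1 \left(-96\right) - 5 = \left(-2\right) \left(-96\right) - 5 = 192 - 5 = 187$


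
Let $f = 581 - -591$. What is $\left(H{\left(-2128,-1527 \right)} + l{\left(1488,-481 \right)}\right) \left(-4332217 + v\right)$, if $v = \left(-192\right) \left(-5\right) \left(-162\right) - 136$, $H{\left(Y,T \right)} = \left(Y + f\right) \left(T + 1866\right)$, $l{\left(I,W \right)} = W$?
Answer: $1456606500245$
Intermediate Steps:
$f = 1172$ ($f = 581 + 591 = 1172$)
$H{\left(Y,T \right)} = \left(1172 + Y\right) \left(1866 + T\right)$ ($H{\left(Y,T \right)} = \left(Y + 1172\right) \left(T + 1866\right) = \left(1172 + Y\right) \left(1866 + T\right)$)
$v = -155656$ ($v = 960 \left(-162\right) - 136 = -155520 - 136 = -155656$)
$\left(H{\left(-2128,-1527 \right)} + l{\left(1488,-481 \right)}\right) \left(-4332217 + v\right) = \left(\left(2186952 + 1172 \left(-1527\right) + 1866 \left(-2128\right) - -3249456\right) - 481\right) \left(-4332217 - 155656\right) = \left(\left(2186952 - 1789644 - 3970848 + 3249456\right) - 481\right) \left(-4487873\right) = \left(-324084 - 481\right) \left(-4487873\right) = \left(-324565\right) \left(-4487873\right) = 1456606500245$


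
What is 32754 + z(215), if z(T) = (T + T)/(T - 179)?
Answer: 589787/18 ≈ 32766.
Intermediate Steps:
z(T) = 2*T/(-179 + T) (z(T) = (2*T)/(-179 + T) = 2*T/(-179 + T))
32754 + z(215) = 32754 + 2*215/(-179 + 215) = 32754 + 2*215/36 = 32754 + 2*215*(1/36) = 32754 + 215/18 = 589787/18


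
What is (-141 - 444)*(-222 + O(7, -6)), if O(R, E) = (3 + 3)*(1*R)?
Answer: 105300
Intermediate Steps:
O(R, E) = 6*R
(-141 - 444)*(-222 + O(7, -6)) = (-141 - 444)*(-222 + 6*7) = -585*(-222 + 42) = -585*(-180) = 105300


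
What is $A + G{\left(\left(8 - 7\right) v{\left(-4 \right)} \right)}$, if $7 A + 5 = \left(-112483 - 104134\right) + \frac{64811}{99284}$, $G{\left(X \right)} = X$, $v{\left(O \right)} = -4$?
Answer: $- \frac{21509813789}{694988} \approx -30950.0$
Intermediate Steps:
$A = - \frac{21507033837}{694988}$ ($A = - \frac{5}{7} + \frac{\left(-112483 - 104134\right) + \frac{64811}{99284}}{7} = - \frac{5}{7} + \frac{-216617 + 64811 \cdot \frac{1}{99284}}{7} = - \frac{5}{7} + \frac{-216617 + \frac{64811}{99284}}{7} = - \frac{5}{7} + \frac{1}{7} \left(- \frac{21506537417}{99284}\right) = - \frac{5}{7} - \frac{21506537417}{694988} = - \frac{21507033837}{694988} \approx -30946.0$)
$A + G{\left(\left(8 - 7\right) v{\left(-4 \right)} \right)} = - \frac{21507033837}{694988} + \left(8 - 7\right) \left(-4\right) = - \frac{21507033837}{694988} + 1 \left(-4\right) = - \frac{21507033837}{694988} - 4 = - \frac{21509813789}{694988}$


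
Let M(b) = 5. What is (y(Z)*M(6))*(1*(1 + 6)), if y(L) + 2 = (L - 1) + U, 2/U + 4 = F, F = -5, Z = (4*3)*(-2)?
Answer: -8575/9 ≈ -952.78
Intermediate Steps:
Z = -24 (Z = 12*(-2) = -24)
U = -2/9 (U = 2/(-4 - 5) = 2/(-9) = 2*(-⅑) = -2/9 ≈ -0.22222)
y(L) = -29/9 + L (y(L) = -2 + ((L - 1) - 2/9) = -2 + ((-1 + L) - 2/9) = -2 + (-11/9 + L) = -29/9 + L)
(y(Z)*M(6))*(1*(1 + 6)) = ((-29/9 - 24)*5)*(1*(1 + 6)) = (-245/9*5)*(1*7) = -1225/9*7 = -8575/9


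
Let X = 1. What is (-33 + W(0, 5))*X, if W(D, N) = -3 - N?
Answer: -41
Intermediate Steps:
(-33 + W(0, 5))*X = (-33 + (-3 - 1*5))*1 = (-33 + (-3 - 5))*1 = (-33 - 8)*1 = -41*1 = -41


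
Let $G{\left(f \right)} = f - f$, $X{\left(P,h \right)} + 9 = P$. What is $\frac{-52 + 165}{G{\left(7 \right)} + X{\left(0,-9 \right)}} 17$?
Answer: $- \frac{1921}{9} \approx -213.44$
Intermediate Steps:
$X{\left(P,h \right)} = -9 + P$
$G{\left(f \right)} = 0$
$\frac{-52 + 165}{G{\left(7 \right)} + X{\left(0,-9 \right)}} 17 = \frac{-52 + 165}{0 + \left(-9 + 0\right)} 17 = \frac{113}{0 - 9} \cdot 17 = \frac{113}{-9} \cdot 17 = 113 \left(- \frac{1}{9}\right) 17 = \left(- \frac{113}{9}\right) 17 = - \frac{1921}{9}$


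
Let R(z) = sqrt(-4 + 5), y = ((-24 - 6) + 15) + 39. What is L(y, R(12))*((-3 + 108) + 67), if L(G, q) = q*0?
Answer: 0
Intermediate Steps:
y = 24 (y = (-30 + 15) + 39 = -15 + 39 = 24)
R(z) = 1 (R(z) = sqrt(1) = 1)
L(G, q) = 0
L(y, R(12))*((-3 + 108) + 67) = 0*((-3 + 108) + 67) = 0*(105 + 67) = 0*172 = 0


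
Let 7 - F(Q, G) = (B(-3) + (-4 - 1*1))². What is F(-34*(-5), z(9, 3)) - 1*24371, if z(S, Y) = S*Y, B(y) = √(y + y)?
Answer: -24383 + 10*I*√6 ≈ -24383.0 + 24.495*I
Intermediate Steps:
B(y) = √2*√y (B(y) = √(2*y) = √2*√y)
F(Q, G) = 7 - (-5 + I*√6)² (F(Q, G) = 7 - (√2*√(-3) + (-4 - 1*1))² = 7 - (√2*(I*√3) + (-4 - 1))² = 7 - (I*√6 - 5)² = 7 - (-5 + I*√6)²)
F(-34*(-5), z(9, 3)) - 1*24371 = (-12 + 10*I*√6) - 1*24371 = (-12 + 10*I*√6) - 24371 = -24383 + 10*I*√6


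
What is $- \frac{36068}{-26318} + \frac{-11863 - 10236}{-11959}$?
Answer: $\frac{506469347}{157368481} \approx 3.2184$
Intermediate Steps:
$- \frac{36068}{-26318} + \frac{-11863 - 10236}{-11959} = \left(-36068\right) \left(- \frac{1}{26318}\right) - - \frac{22099}{11959} = \frac{18034}{13159} + \frac{22099}{11959} = \frac{506469347}{157368481}$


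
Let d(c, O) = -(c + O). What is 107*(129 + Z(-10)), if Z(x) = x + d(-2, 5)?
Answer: 12412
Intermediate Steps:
d(c, O) = -O - c (d(c, O) = -(O + c) = -O - c)
Z(x) = -3 + x (Z(x) = x + (-1*5 - 1*(-2)) = x + (-5 + 2) = x - 3 = -3 + x)
107*(129 + Z(-10)) = 107*(129 + (-3 - 10)) = 107*(129 - 13) = 107*116 = 12412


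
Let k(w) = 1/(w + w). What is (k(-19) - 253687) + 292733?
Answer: 1483747/38 ≈ 39046.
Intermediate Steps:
k(w) = 1/(2*w)
(k(-19) - 253687) + 292733 = ((½)/(-19) - 253687) + 292733 = ((½)*(-1/19) - 253687) + 292733 = (-1/38 - 253687) + 292733 = -9640107/38 + 292733 = 1483747/38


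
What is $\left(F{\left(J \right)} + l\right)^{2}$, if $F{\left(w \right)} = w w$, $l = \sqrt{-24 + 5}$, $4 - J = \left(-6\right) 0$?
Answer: $\left(16 + i \sqrt{19}\right)^{2} \approx 237.0 + 139.48 i$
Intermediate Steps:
$J = 4$ ($J = 4 - \left(-6\right) 0 = 4 - 0 = 4 + 0 = 4$)
$l = i \sqrt{19}$ ($l = \sqrt{-19} = i \sqrt{19} \approx 4.3589 i$)
$F{\left(w \right)} = w^{2}$
$\left(F{\left(J \right)} + l\right)^{2} = \left(4^{2} + i \sqrt{19}\right)^{2} = \left(16 + i \sqrt{19}\right)^{2}$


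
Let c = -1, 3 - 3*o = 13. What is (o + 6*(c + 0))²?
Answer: 784/9 ≈ 87.111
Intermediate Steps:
o = -10/3 (o = 1 - ⅓*13 = 1 - 13/3 = -10/3 ≈ -3.3333)
(o + 6*(c + 0))² = (-10/3 + 6*(-1 + 0))² = (-10/3 + 6*(-1))² = (-10/3 - 6)² = (-28/3)² = 784/9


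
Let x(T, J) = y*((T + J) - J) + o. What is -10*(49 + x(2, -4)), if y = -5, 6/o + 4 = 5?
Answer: -450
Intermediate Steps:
o = 6 (o = 6/(-4 + 5) = 6/1 = 6*1 = 6)
x(T, J) = 6 - 5*T (x(T, J) = -5*((T + J) - J) + 6 = -5*((J + T) - J) + 6 = -5*T + 6 = 6 - 5*T)
-10*(49 + x(2, -4)) = -10*(49 + (6 - 5*2)) = -10*(49 + (6 - 10)) = -10*(49 - 4) = -10*45 = -450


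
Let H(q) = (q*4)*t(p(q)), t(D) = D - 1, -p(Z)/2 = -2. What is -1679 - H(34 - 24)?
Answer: -1799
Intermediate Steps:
p(Z) = 4 (p(Z) = -2*(-2) = 4)
t(D) = -1 + D
H(q) = 12*q (H(q) = (q*4)*(-1 + 4) = (4*q)*3 = 12*q)
-1679 - H(34 - 24) = -1679 - 12*(34 - 24) = -1679 - 12*10 = -1679 - 1*120 = -1679 - 120 = -1799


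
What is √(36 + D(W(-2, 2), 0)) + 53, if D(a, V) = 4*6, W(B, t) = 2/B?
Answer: 53 + 2*√15 ≈ 60.746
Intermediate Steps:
D(a, V) = 24
√(36 + D(W(-2, 2), 0)) + 53 = √(36 + 24) + 53 = √60 + 53 = 2*√15 + 53 = 53 + 2*√15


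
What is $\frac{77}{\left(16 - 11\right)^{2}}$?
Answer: $\frac{77}{25} \approx 3.08$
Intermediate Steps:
$\frac{77}{\left(16 - 11\right)^{2}} = \frac{77}{5^{2}} = \frac{77}{25}$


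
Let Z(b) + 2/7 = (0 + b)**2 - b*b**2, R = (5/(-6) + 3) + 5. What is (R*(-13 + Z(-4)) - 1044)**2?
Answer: 564870289/1764 ≈ 3.2022e+5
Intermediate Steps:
R = 43/6 (R = (5*(-1/6) + 3) + 5 = (-5/6 + 3) + 5 = 13/6 + 5 = 43/6 ≈ 7.1667)
Z(b) = -2/7 + b**2 - b**3 (Z(b) = -2/7 + ((0 + b)**2 - b*b**2) = -2/7 + (b**2 - b**3) = -2/7 + b**2 - b**3)
(R*(-13 + Z(-4)) - 1044)**2 = (43*(-13 + (-2/7 + (-4)**2 - 1*(-4)**3))/6 - 1044)**2 = (43*(-13 + (-2/7 + 16 - 1*(-64)))/6 - 1044)**2 = (43*(-13 + (-2/7 + 16 + 64))/6 - 1044)**2 = (43*(-13 + 558/7)/6 - 1044)**2 = ((43/6)*(467/7) - 1044)**2 = (20081/42 - 1044)**2 = (-23767/42)**2 = 564870289/1764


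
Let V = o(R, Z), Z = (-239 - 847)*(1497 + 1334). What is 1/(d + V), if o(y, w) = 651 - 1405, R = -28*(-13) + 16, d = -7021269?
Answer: -1/7022023 ≈ -1.4241e-7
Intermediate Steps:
Z = -3074466 (Z = -1086*2831 = -3074466)
R = 380 (R = 364 + 16 = 380)
o(y, w) = -754
V = -754
1/(d + V) = 1/(-7021269 - 754) = 1/(-7022023) = -1/7022023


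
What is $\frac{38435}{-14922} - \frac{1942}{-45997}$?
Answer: $- \frac{1738916171}{686367234} \approx -2.5335$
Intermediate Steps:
$\frac{38435}{-14922} - \frac{1942}{-45997} = 38435 \left(- \frac{1}{14922}\right) - - \frac{1942}{45997} = - \frac{38435}{14922} + \frac{1942}{45997} = - \frac{1738916171}{686367234}$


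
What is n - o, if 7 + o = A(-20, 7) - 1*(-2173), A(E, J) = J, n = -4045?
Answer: -6218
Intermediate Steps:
o = 2173 (o = -7 + (7 - 1*(-2173)) = -7 + (7 + 2173) = -7 + 2180 = 2173)
n - o = -4045 - 1*2173 = -4045 - 2173 = -6218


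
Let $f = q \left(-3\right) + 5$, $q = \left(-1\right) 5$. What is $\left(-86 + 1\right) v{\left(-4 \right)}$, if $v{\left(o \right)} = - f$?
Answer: $1700$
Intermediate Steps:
$q = -5$
$f = 20$ ($f = \left(-5\right) \left(-3\right) + 5 = 15 + 5 = 20$)
$v{\left(o \right)} = -20$ ($v{\left(o \right)} = \left(-1\right) 20 = -20$)
$\left(-86 + 1\right) v{\left(-4 \right)} = \left(-86 + 1\right) \left(-20\right) = \left(-85\right) \left(-20\right) = 1700$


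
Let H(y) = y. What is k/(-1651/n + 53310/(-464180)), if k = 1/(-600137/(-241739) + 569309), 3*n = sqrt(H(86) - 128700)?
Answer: -641134027567646089/606254469701014939608145980 - 214984253662124609*I*sqrt(128614)/606254469701014939608145980 ≈ -1.0575e-9 - 1.2717e-7*I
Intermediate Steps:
n = I*sqrt(128614)/3 (n = sqrt(86 - 128700)/3 = sqrt(-128614)/3 = (I*sqrt(128614))/3 = I*sqrt(128614)/3 ≈ 119.54*I)
k = 241739/137624788488 (k = 1/(-600137*(-1/241739) + 569309) = 1/(600137/241739 + 569309) = 1/(137624788488/241739) = 241739/137624788488 ≈ 1.7565e-6)
k/(-1651/n + 53310/(-464180)) = 241739/(137624788488*(-1651*(-3*I*sqrt(128614)/128614) + 53310/(-464180))) = 241739/(137624788488*(-(-4953)*I*sqrt(128614)/128614 + 53310*(-1/464180))) = 241739/(137624788488*(4953*I*sqrt(128614)/128614 - 5331/46418)) = 241739/(137624788488*(-5331/46418 + 4953*I*sqrt(128614)/128614))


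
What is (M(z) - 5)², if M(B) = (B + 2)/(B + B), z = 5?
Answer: 1849/100 ≈ 18.490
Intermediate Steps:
M(B) = (2 + B)/(2*B) (M(B) = (2 + B)/((2*B)) = (2 + B)*(1/(2*B)) = (2 + B)/(2*B))
(M(z) - 5)² = ((½)*(2 + 5)/5 - 5)² = ((½)*(⅕)*7 - 5)² = (7/10 - 5)² = (-43/10)² = 1849/100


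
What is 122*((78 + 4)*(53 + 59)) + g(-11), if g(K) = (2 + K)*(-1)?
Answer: 1120457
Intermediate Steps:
g(K) = -2 - K
122*((78 + 4)*(53 + 59)) + g(-11) = 122*((78 + 4)*(53 + 59)) + (-2 - 1*(-11)) = 122*(82*112) + (-2 + 11) = 122*9184 + 9 = 1120448 + 9 = 1120457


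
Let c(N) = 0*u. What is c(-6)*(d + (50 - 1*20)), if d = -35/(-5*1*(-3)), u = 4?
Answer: 0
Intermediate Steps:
c(N) = 0 (c(N) = 0*4 = 0)
d = -7/3 (d = -35/((-5*(-3))) = -35/15 = -35*1/15 = -7/3 ≈ -2.3333)
c(-6)*(d + (50 - 1*20)) = 0*(-7/3 + (50 - 1*20)) = 0*(-7/3 + (50 - 20)) = 0*(-7/3 + 30) = 0*(83/3) = 0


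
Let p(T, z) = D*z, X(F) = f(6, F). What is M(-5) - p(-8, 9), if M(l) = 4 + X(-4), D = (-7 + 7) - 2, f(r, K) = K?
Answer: 18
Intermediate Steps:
X(F) = F
D = -2 (D = 0 - 2 = -2)
M(l) = 0 (M(l) = 4 - 4 = 0)
p(T, z) = -2*z
M(-5) - p(-8, 9) = 0 - (-2)*9 = 0 - 1*(-18) = 0 + 18 = 18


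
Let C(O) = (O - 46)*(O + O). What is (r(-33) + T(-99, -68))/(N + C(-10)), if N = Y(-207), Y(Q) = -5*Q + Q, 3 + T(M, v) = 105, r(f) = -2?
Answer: 25/487 ≈ 0.051335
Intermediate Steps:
T(M, v) = 102 (T(M, v) = -3 + 105 = 102)
C(O) = 2*O*(-46 + O) (C(O) = (-46 + O)*(2*O) = 2*O*(-46 + O))
Y(Q) = -4*Q
N = 828 (N = -4*(-207) = 828)
(r(-33) + T(-99, -68))/(N + C(-10)) = (-2 + 102)/(828 + 2*(-10)*(-46 - 10)) = 100/(828 + 2*(-10)*(-56)) = 100/(828 + 1120) = 100/1948 = 100*(1/1948) = 25/487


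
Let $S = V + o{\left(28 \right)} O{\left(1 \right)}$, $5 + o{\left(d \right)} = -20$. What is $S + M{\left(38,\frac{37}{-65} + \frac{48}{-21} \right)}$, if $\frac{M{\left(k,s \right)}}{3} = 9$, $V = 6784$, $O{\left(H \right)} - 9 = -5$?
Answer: $6711$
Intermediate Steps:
$o{\left(d \right)} = -25$ ($o{\left(d \right)} = -5 - 20 = -25$)
$O{\left(H \right)} = 4$ ($O{\left(H \right)} = 9 - 5 = 4$)
$M{\left(k,s \right)} = 27$ ($M{\left(k,s \right)} = 3 \cdot 9 = 27$)
$S = 6684$ ($S = 6784 - 100 = 6684$)
$S + M{\left(38,\frac{37}{-65} + \frac{48}{-21} \right)} = 6684 + 27 = 6711$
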